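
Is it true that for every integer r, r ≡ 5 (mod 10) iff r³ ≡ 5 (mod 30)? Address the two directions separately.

[⇐] The residues r modulo 30 with r³ ≡ 5 (mod 30) are exactly {5}, and each is ≡ 5 (mod 10).

[⇒] This fails: take r = 15. Then 15 ≡ 5 (mod 10), but 15³ = 3375 ≡ 15 (mod 30), not 5.

The forward direction fails; the converse holds.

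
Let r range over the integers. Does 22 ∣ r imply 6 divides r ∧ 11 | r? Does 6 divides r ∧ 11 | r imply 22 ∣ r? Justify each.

(⇒) This fails: take r = 22. Certainly 22 ∣ 22, but 6 ∤ 22.

(⇐) Suppose 6 ∣ r and 11 ∣ r. Any common multiple of 6 and 11 is a multiple of their lcm; here gcd(6, 11) = 1, so lcm(6, 11) = 6·11 = 66, so 66 ∣ r. Since 22 ∣ 66, it follows that 22 ∣ r.

Only the converse holds.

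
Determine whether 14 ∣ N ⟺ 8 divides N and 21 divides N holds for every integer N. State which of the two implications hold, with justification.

(⟹) This fails: take N = 14. Certainly 14 ∣ 14, but 8 ∤ 14.

(⟸) Suppose 8 ∣ N and 21 ∣ N. Any common multiple of 8 and 21 is a multiple of their lcm; here gcd(8, 21) = 1, so lcm(8, 21) = 8·21 = 168, so 168 ∣ N. Since 14 ∣ 168, it follows that 14 ∣ N.

(⇒) fails; (⇐) holds.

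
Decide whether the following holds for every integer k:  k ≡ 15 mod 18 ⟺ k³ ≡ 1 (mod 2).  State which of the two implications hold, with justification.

Only the forward implication holds.

(⟹) Suppose k ≡ 15 (mod 18). Then k³ ≡ 15³ = 3375 (mod 18), and since 2 ∣ 18, also k³ ≡ 1 (mod 2).

(⟸) This fails: take k = 1. Then 1³ = 1 ≡ 1 (mod 2), yet 1 ≡ 1 (mod 18), not 15.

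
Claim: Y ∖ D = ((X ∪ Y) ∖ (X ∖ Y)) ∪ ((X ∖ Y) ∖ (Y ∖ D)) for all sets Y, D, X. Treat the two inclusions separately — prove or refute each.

Only the forward inclusion holds.

(⊆) Let x ∈ Y ∖ D. Then either x ∈ Y and x ∉ D, X; or x ∈ Y ∩ X and x ∉ D. In each case x ∈ ((X ∪ Y) ∖ (X ∖ Y)) ∪ ((X ∖ Y) ∖ (Y ∖ D)), so Y ∖ D ⊆ ((X ∪ Y) ∖ (X ∖ Y)) ∪ ((X ∖ Y) ∖ (Y ∖ D)).

(⊇) This inclusion fails. Take Y = {1}, D = {1}, X = ∅; then 1 ∈ ((X ∪ Y) ∖ (X ∖ Y)) ∪ ((X ∖ Y) ∖ (Y ∖ D)) but 1 ∉ Y ∖ D.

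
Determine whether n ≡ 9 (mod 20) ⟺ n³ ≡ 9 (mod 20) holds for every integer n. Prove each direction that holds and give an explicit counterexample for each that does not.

Equivalent; both directions hold.

(→) Suppose n ≡ 9 (mod 20). Write n = 20j + 9. Then (20j + 9)³ = 8000j³ + 10800j² + 4860j + 729 = 20(400j³ + 540j² + 243j + 36) + 9, so n³ ≡ 9 (mod 20).

(←) Conversely, suppose n³ ≡ 9 (mod 20). The only residue r in {0, …, 19} with r³ ≡ 9 (mod 20) is r = 9, so n ≡ 9 (mod 20).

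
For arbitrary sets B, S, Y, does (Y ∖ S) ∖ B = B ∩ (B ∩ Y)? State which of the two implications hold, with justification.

(⊆) This inclusion fails. Take B = ∅, S = ∅, Y = {1}; then 1 ∈ (Y ∖ S) ∖ B but 1 ∉ B ∩ (B ∩ Y).

(⊇) This inclusion fails. Take B = {1}, S = ∅, Y = {1}; then 1 ∈ B ∩ (B ∩ Y) but 1 ∉ (Y ∖ S) ∖ B.

(⊆) fails and (⊇) fails.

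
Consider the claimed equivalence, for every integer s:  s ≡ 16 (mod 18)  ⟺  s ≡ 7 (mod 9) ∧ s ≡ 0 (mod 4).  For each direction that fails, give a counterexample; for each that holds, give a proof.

Only the converse holds.

(→) This fails: s = 34 gives 34 ≡ 16 (mod 18) but 34 ≡ 2 (mod 4), so the conjunction on the right does not hold.

(←) Conversely, if s ≡ 7 (mod 9) and s ≡ 0 (mod 4), then by the Chinese remainder theorem s ≡ 16 (mod 36). Since 16 ≡ 16 (mod 18) and 18 ∣ 36, we get s ≡ 16 (mod 18).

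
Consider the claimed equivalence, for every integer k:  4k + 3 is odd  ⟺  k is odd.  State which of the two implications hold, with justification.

(⇒) fails; (⇐) holds.

[⇒] This fails: take k = 0. Then 4k + 3 = 3, which is odd, yet k = 0 is even, not odd.

[⇐] Suppose k is odd. Since 4 is even, 4k is even for every k, so 4k + 3 has the same parity as 3, which is odd. Hence 4k + 3 is odd.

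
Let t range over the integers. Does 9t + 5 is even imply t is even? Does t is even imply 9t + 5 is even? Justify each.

Both directions fail.

(→) This fails: t = 1 gives 9t + 5 = 14, which is even, but 1 is odd, not even.

(←) This also fails: t = 0 is even, but 9t + 5 = 5 is odd, not even.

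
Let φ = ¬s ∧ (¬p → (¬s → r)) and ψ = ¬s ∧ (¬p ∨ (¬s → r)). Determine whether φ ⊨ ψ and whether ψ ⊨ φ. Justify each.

Both directions fail.

(⇒) This fails. Under r = F, s = F, p = T, the left side is true but the right side is false.

(⇐) This fails. Under r = F, s = F, p = F, the left side is false but the right side is true.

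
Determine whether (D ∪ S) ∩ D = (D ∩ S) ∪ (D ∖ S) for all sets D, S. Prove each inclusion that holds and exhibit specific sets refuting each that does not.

Both inclusions hold.

Forward inclusion. Let x ∈ (D ∪ S) ∩ D. Then either x ∈ D and x ∉ S; or x ∈ D ∩ S. In each case x ∈ (D ∩ S) ∪ (D ∖ S), so (D ∪ S) ∩ D ⊆ (D ∩ S) ∪ (D ∖ S).

Reverse inclusion. Let x ∈ (D ∩ S) ∪ (D ∖ S). Then either x ∈ D and x ∉ S; or x ∈ D ∩ S. In each case x ∈ (D ∪ S) ∩ D, so (D ∩ S) ∪ (D ∖ S) ⊆ (D ∪ S) ∩ D.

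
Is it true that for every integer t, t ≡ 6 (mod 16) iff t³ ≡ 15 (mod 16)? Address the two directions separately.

Neither direction holds.

(→) This fails: take t = 6. Then 6 ≡ 6 (mod 16), but 6³ = 216 ≡ 8 (mod 16), not 15.

(←) This fails: take t = 15. Then 15³ = 3375 ≡ 15 (mod 16), yet 15 ≡ 15 (mod 16), not 6.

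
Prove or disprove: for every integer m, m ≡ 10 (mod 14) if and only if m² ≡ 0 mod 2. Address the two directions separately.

The forward direction holds; the converse fails.

[⇒] Suppose m ≡ 10 (mod 14). Then m² ≡ 10² = 100 (mod 14), and since 2 ∣ 14, also m² ≡ 0 (mod 2).

[⇐] This fails: take m = 0. Then 0² = 0 ≡ 0 (mod 2), yet 0 ≡ 0 (mod 14), not 10.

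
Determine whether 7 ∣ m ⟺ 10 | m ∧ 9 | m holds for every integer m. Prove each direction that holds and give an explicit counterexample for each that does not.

Both directions fail.

[⇒] This fails: take m = 7. Certainly 7 ∣ 7, but 10 ∤ 7.

[⇐] This fails: take m = 90. Both 10 ∣ 90 and 9 ∣ 90, yet 90 is not a multiple of 7 (since 90 = 12·7 + 6), so 7 ∤ 90.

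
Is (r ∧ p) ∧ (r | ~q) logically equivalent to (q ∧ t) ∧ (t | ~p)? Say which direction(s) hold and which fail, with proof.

(⇒) fails and (⇐) fails.

[⇒] This fails. Under p = T, r = T, q = F, t = T, the left side is true but the right side is false.

[⇐] This fails. Under p = F, r = F, q = T, t = T, the left side is false but the right side is true.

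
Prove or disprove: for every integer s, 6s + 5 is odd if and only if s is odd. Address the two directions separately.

Not equivalent: only (⇐) holds.

Forward direction. This fails: take s = 4. Then 6s + 5 = 29, which is odd, yet s = 4 is even, not odd.

Converse. Suppose s is odd. Since 6 is even, 6s is even for every s, so 6s + 5 has the same parity as 5, which is odd. Hence 6s + 5 is odd.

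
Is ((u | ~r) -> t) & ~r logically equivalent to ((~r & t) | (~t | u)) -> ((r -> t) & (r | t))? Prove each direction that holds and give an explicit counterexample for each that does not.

(←) This fails. Under t = T, u = F, r = T, the left side is false but the right side is true.

(→) Assume the antecedent. If t is true, the consequent reduces to true regardless of the other variables. If t is false, the antecedent cannot hold. Either way the consequent holds.

Only the forward implication holds.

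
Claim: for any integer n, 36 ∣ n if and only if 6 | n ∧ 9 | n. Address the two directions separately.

(⇒) holds; (⇐) fails.

(⇒) If 36 ∣ n, write n = 36q. Since 36 = 6·6, n = 6·(6q), so 6 ∣ n; and since 36 = 4·9, n = 9·(4q), so 9 ∣ n.

(⇐) This fails: take n = 18. Both 6 ∣ 18 and 9 ∣ 18, yet 18 is not a multiple of 36 (since 18 = 0·36 + 18), so 36 ∤ 18.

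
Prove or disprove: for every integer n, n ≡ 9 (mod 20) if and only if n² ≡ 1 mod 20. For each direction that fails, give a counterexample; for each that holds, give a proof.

(⇐) This fails: take n = 1. Then 1² = 1 ≡ 1 (mod 20), yet 1 ≡ 1 (mod 20), not 9.

(⇒) Suppose n ≡ 9 (mod 20). Write n = 20j + 9. Then (20j + 9)² = 400j² + 360j + 81 = 20(20j² + 18j + 4) + 1, so n² ≡ 1 (mod 20).

Not equivalent: only (⇒) holds.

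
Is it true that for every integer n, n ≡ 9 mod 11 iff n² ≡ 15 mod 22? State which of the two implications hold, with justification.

(⇒) fails and (⇐) fails.

Forward direction. This fails: take n = 20. Then 20 ≡ 9 (mod 11), but 20² = 400 ≡ 4 (mod 22), not 15.

Converse. This fails: take n = 13. Then 13² = 169 ≡ 15 (mod 22), yet 13 ≡ 2 (mod 11), not 9.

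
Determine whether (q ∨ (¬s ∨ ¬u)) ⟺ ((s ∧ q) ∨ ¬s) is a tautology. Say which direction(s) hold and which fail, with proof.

Forward direction. This fails. Under u = F, q = F, s = T, the left side is true but the right side is false.

Converse. Assume the antecedent. If q is true, q ∨ (¬s ∨ ¬u) reduces to true regardless of the other variables. If q is false, the antecedent forces (u = F, q = F, s = F) or (u = T, q = F, s = F), and q ∨ (¬s ∨ ¬u) holds there. Either way q ∨ (¬s ∨ ¬u) holds.

Only the reverse direction holds.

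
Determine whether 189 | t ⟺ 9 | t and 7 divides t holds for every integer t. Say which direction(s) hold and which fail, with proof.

Not equivalent: only (⇒) holds.

(⟹) If 189 ∣ t, write t = 189q. Since 189 = 21·9, t = 9·(21q), so 9 ∣ t; and since 189 = 27·7, t = 7·(27q), so 7 ∣ t.

(⟸) This fails: take t = 63. Both 9 ∣ 63 and 7 ∣ 63, yet 63 is not a multiple of 189 (since 63 = 0·189 + 63), so 189 ∤ 63.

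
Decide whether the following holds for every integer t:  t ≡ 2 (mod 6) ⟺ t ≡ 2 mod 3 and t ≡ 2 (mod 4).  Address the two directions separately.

Converse. If t ≡ 2 (mod 3) and t ≡ 2 (mod 4), then by the Chinese remainder theorem t ≡ 2 (mod 12). Since 2 ≡ 2 (mod 6) and 6 ∣ 12, we get t ≡ 2 (mod 6).

Forward direction. This fails: t = 8 gives 8 ≡ 2 (mod 6) but 8 ≡ 0 (mod 4), so the conjunction on the right does not hold.

Only the converse holds.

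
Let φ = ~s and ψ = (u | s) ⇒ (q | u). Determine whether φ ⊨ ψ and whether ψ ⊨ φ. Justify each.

Not equivalent: only (⇒) holds.

(⟹) Assume the antecedent. If u is true, (u | s) ⇒ (q | u) reduces to true regardless of the other variables. If u is false, the antecedent forces (u = F, q = F, s = F) or (u = F, q = T, s = F), and (u | s) ⇒ (q | u) holds there. Either way (u | s) ⇒ (q | u) holds.

(⟸) This fails. Under u = T, q = F, s = T, the left side is false but the right side is true.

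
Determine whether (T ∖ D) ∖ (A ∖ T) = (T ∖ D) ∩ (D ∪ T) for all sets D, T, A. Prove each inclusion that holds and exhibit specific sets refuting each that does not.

The two sets are equal.

(⊆) Let x ∈ (T ∖ D) ∖ (A ∖ T). Then either x ∈ T and x ∉ D, A; or x ∈ T ∩ A and x ∉ D. In each case x ∈ (T ∖ D) ∩ (D ∪ T), so (T ∖ D) ∖ (A ∖ T) ⊆ (T ∖ D) ∩ (D ∪ T).

(⊇) Let x ∈ (T ∖ D) ∩ (D ∪ T). Then either x ∈ T and x ∉ D, A; or x ∈ T ∩ A and x ∉ D. In each case x ∈ (T ∖ D) ∖ (A ∖ T), so (T ∖ D) ∩ (D ∪ T) ⊆ (T ∖ D) ∖ (A ∖ T).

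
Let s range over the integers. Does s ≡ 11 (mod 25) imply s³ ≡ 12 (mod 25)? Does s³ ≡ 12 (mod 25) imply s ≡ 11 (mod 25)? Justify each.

(⟹) This fails: take s = 11. Then 11 ≡ 11 (mod 25), but 11³ = 1331 ≡ 6 (mod 25), not 12.

(⟸) This fails: take s = 8. Then 8³ = 512 ≡ 12 (mod 25), yet 8 ≡ 8 (mod 25), not 11.

Both directions fail.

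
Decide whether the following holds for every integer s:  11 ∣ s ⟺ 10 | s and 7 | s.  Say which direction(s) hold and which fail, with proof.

Neither implication holds.

(→) This fails: take s = 11. Certainly 11 ∣ 11, but 10 ∤ 11.

(←) This fails: take s = 70. Both 10 ∣ 70 and 7 ∣ 70, yet 70 is not a multiple of 11 (since 70 = 6·11 + 4), so 11 ∤ 70.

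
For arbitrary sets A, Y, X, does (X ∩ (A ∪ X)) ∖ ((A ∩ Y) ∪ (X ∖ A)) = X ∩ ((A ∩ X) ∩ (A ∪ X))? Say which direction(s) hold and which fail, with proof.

(⊆) holds; (⊇) fails.

(⊆) Let x ∈ (X ∩ (A ∪ X)) ∖ ((A ∩ Y) ∪ (X ∖ A)). Then x ∈ A ∩ X and x ∉ Y, from which x ∈ X ∩ ((A ∩ X) ∩ (A ∪ X)).

(⊇) This inclusion fails. Take A = {1}, Y = {1}, X = {1}; then 1 ∈ X ∩ ((A ∩ X) ∩ (A ∪ X)) but 1 ∉ (X ∩ (A ∪ X)) ∖ ((A ∩ Y) ∪ (X ∖ A)).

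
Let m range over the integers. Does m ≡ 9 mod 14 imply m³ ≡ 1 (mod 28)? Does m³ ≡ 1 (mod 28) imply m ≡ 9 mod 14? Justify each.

(⇒) This fails: take m = 23. Then 23 ≡ 9 (mod 14), but 23³ = 12167 ≡ 15 (mod 28), not 1.

(⇐) This fails: take m = 1. Then 1³ = 1 ≡ 1 (mod 28), yet 1 ≡ 1 (mod 14), not 9.

Neither direction holds.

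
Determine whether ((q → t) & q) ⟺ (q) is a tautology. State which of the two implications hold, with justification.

Only the forward direction holds.

(⇒) Assume the antecedent. If q is true, q reduces to true regardless of the other variables. If q is false, the antecedent cannot hold. Either way q holds.

(⇐) This fails. Under q = T, t = F, the left side is false but the right side is true.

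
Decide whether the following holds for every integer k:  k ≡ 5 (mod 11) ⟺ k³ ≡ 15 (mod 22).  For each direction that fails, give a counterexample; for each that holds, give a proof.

(⟸) The residues r modulo 22 with r³ ≡ 15 (mod 22) are exactly {5}, and each is ≡ 5 (mod 11).

(⟹) This fails: take k = 16. Then 16 ≡ 5 (mod 11), but 16³ = 4096 ≡ 4 (mod 22), not 15.

The forward direction fails; the converse holds.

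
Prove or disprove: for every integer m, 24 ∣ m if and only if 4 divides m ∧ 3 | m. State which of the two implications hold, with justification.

Only the forward direction holds.

(⇐) This fails: take m = 12. Both 4 ∣ 12 and 3 ∣ 12, yet 12 is not a multiple of 24 (since 12 = 0·24 + 12), so 24 ∤ 12.

(⇒) If 24 ∣ m, write m = 24q. Since 24 = 6·4, m = 4·(6q), so 4 ∣ m; and since 24 = 8·3, m = 3·(8q), so 3 ∣ m.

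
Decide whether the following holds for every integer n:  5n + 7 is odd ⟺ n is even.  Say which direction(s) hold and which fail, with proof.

Equivalent; both directions hold.

[⇒] Suppose 5n + 7 is odd. Since 5 is odd, 5n and n have the same parity, so 5n + 7 ≡ n + 7 (mod 2). As 7 is odd, 5n + 7 is odd exactly when n is even. Thus n is even.

[⇐] Conversely, suppose n is even; write n = 2j. Then 5n + 7 = 5·(2j) + 7 = 2·5j + 7, which is odd.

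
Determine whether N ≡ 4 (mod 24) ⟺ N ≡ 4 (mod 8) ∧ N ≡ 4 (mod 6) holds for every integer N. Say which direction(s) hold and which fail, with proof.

(⟸) If N ≡ 4 (mod 8) and N ≡ 4 (mod 6), then by the Chinese remainder theorem N ≡ 4 (mod 24). This is exactly N ≡ 4 (mod 24).

(⟹) Suppose N ≡ 4 (mod 24); write N = 24j + 4. Since 8 ∣ 24, reducing mod 8 gives N ≡ 4 (mod 8); since 6 ∣ 24, reducing mod 6 gives N ≡ 4 (mod 6).

Both implications hold.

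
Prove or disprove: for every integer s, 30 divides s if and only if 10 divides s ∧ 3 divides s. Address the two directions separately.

(→) If 30 ∣ s, write s = 30q. Since 30 = 3·10, s = 10·(3q), so 10 ∣ s; and since 30 = 10·3, s = 3·(10q), so 3 ∣ s.

(←) Suppose 10 ∣ s and 3 ∣ s. Any common multiple of 10 and 3 is a multiple of their lcm; here gcd(10, 3) = 1, so lcm(10, 3) = 10·3 = 30, so 30 ∣ s.

Both directions hold; the statement is true.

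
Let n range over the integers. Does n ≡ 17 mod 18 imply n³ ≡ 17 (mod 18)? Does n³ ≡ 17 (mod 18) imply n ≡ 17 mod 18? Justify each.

Not equivalent: only (⇒) holds.

(→) Suppose n ≡ 17 mod 18. Write n = 18j + 17. Then (18j + 17)³ = 5832j³ + 16524j² + 15606j + 4913 = 18(324j³ + 918j² + 867j + 272) + 17, so n³ ≡ 17 (mod 18).

(←) This fails: take n = 5. Then 5³ = 125 ≡ 17 (mod 18), yet 5 ≡ 5 (mod 18), not 17.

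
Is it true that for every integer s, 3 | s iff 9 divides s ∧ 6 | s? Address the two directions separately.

Forward direction. This fails: take s = 3. Certainly 3 ∣ 3, but 9 ∤ 3.

Converse. Suppose 9 ∣ s and 6 ∣ s. Any common multiple of 9 and 6 is a multiple of their lcm; here lcm(9, 6) = 9·6/gcd(9, 6) = 54/3 = 18, so 18 ∣ s. Since 3 ∣ 18, it follows that 3 ∣ s.

The forward direction fails; the converse holds.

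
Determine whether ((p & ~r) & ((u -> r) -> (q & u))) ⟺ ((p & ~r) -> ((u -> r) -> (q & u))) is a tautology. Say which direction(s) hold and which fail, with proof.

Not equivalent: only (⇒) holds.

(→) Assume the antecedent. If u is true, the consequent reduces to true regardless of the other variables. If u is false, the antecedent cannot hold. Either way the consequent holds.

(←) This fails. Under u = F, p = F, r = F, q = F, the left side is false but the right side is true.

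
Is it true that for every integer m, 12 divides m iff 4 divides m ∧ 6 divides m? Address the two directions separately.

(⟸) Suppose 4 ∣ m and 6 ∣ m. Any common multiple of 4 and 6 is a multiple of their lcm; here lcm(4, 6) = 4·6/gcd(4, 6) = 24/2 = 12, so 12 ∣ m.

(⟹) If 12 ∣ m, write m = 12q. Since 12 = 3·4, m = 4·(3q), so 4 ∣ m; and since 12 = 2·6, m = 6·(2q), so 6 ∣ m.

Both implications hold.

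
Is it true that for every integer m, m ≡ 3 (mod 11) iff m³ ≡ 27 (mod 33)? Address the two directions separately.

(→) This fails: take m = 14. Then 14 ≡ 3 (mod 11), but 14³ = 2744 ≡ 5 (mod 33), not 27.

(←) Conversely, the residues r modulo 33 with r³ ≡ 27 (mod 33) are exactly {3}, and each is ≡ 3 (mod 11).

Only the converse holds.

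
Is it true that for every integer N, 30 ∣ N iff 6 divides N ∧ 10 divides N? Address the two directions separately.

[⇒] If 30 ∣ N, write N = 30q. Since 30 = 5·6, N = 6·(5q), so 6 ∣ N; and since 30 = 3·10, N = 10·(3q), so 10 ∣ N.

[⇐] Suppose 6 ∣ N and 10 ∣ N. Any common multiple of 6 and 10 is a multiple of their lcm; here lcm(6, 10) = 6·10/gcd(6, 10) = 60/2 = 30, so 30 ∣ N.

Both directions hold.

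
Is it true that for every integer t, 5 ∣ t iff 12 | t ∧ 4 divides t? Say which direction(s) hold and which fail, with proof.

[⇒] This fails: take t = 5. Certainly 5 ∣ 5, but 12 ∤ 5.

[⇐] This fails: take t = 12. Both 12 ∣ 12 and 4 ∣ 12, yet 12 is not a multiple of 5 (since 12 = 2·5 + 2), so 5 ∤ 12.

Both directions fail.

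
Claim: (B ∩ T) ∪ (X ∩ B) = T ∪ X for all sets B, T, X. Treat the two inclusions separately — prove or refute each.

(⊆) holds; (⊇) fails.

Reverse inclusion. This inclusion fails. Take B = ∅, T = {1}, X = ∅; then 1 ∈ T ∪ X but 1 ∉ (B ∩ T) ∪ (X ∩ B).

Forward inclusion. Let x ∈ (B ∩ T) ∪ (X ∩ B). Then either x ∈ B ∩ T and x ∉ X; or x ∈ B ∩ X and x ∉ T; or x ∈ B ∩ T ∩ X. In each case x ∈ T ∪ X, so (B ∩ T) ∪ (X ∩ B) ⊆ T ∪ X.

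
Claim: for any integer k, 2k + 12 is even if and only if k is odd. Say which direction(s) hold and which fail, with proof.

Only the converse holds.

Forward direction. This fails: take k = 6. Then 2k + 12 = 24, which is even, yet k = 6 is even, not odd.

Converse. Suppose k is odd. Since 2 is even, 2k is even for every k, so 2k + 12 has the same parity as 12, which is even. Hence 2k + 12 is even.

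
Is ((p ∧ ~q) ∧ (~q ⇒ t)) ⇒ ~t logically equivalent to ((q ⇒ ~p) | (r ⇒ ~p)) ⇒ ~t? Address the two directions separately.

Only the converse holds.

(⇒) This fails. Under p = F, t = T, q = F, r = F, the left side is true but the right side is false.

(⇐) Assume the antecedent. If t is true, the antecedent forces (p = T, t = T, q = T, r = T), and ((p ∧ ~q) ∧ (~q ⇒ t)) ⇒ ~t holds there. If t is false, ((p ∧ ~q) ∧ (~q ⇒ t)) ⇒ ~t reduces to true regardless of the other variables. Either way ((p ∧ ~q) ∧ (~q ⇒ t)) ⇒ ~t holds.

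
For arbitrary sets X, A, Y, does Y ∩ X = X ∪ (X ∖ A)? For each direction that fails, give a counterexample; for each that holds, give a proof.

(⊇) This inclusion fails. Take X = {1}, A = ∅, Y = ∅; then 1 ∈ X ∪ (X ∖ A) but 1 ∉ Y ∩ X.

(⊆) Let x ∈ Y ∩ X. Then either x ∈ X ∩ Y and x ∉ A; or x ∈ X ∩ A ∩ Y. In each case x ∈ X ∪ (X ∖ A), so Y ∩ X ⊆ X ∪ (X ∖ A).

The sets are not equal: only the forward inclusion holds.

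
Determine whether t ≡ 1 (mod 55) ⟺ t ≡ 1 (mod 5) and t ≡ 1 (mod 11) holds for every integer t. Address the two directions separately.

Both directions hold.

(⟹) Suppose t ≡ 1 (mod 55); write t = 55j + 1. Since 5 ∣ 55, reducing mod 5 gives t ≡ 1 (mod 5); since 11 ∣ 55, reducing mod 11 gives t ≡ 1 (mod 11).

(⟸) Conversely, if t ≡ 1 (mod 5) and t ≡ 1 (mod 11), then by the Chinese remainder theorem t ≡ 1 (mod 55). This is exactly t ≡ 1 (mod 55).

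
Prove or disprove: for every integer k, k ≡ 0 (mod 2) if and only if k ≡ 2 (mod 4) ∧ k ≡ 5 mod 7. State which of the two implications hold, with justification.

The forward direction fails; the converse holds.

(⟹) This fails: k = 0 gives 0 ≡ 0 (mod 2) but 0 ≡ 0 (mod 4), so the conjunction on the right does not hold.

(⟸) Conversely, if k ≡ 2 (mod 4) and k ≡ 5 (mod 7), then by the Chinese remainder theorem k ≡ 26 (mod 28). Since 26 ≡ 0 (mod 2) and 2 ∣ 28, we get k ≡ 0 (mod 2).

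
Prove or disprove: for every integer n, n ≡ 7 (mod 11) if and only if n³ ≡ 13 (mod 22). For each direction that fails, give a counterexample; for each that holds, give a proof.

(→) This fails: take n = 18. Then 18 ≡ 7 (mod 11), but 18³ = 5832 ≡ 2 (mod 22), not 13.

(←) Conversely, the residues r modulo 22 with r³ ≡ 13 (mod 22) are exactly {7}, and each is ≡ 7 (mod 11).

Not equivalent: only (⇐) holds.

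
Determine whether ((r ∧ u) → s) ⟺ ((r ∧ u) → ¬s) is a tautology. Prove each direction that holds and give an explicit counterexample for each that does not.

Forward direction. This fails. Under r = T, u = T, s = T, the left side is true but the right side is false.

Converse. This fails. Under r = T, u = T, s = F, the left side is false but the right side is true.

Neither implication holds.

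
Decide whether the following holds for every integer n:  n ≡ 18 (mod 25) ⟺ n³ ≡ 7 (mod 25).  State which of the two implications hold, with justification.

Both implications hold.

[⇐] Suppose n³ ≡ 7 (mod 25). The only residue r in {0, …, 24} with r³ ≡ 7 (mod 25) is r = 18, so n ≡ 18 (mod 25).

[⇒] Suppose n ≡ 18 (mod 25). Write n = 25j + 18. Then (25j + 18)³ = 15625j³ + 33750j² + 24300j + 5832 = 25(625j³ + 1350j² + 972j + 233) + 7, so n³ ≡ 7 (mod 25).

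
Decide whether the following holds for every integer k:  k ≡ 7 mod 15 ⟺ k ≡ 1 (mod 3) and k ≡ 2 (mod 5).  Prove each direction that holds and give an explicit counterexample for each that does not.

Equivalent; both directions hold.

Forward direction. Suppose k ≡ 7 (mod 15); write k = 15j + 7. Since 3 ∣ 15, reducing mod 3 gives k ≡ 7 ≡ 1 (mod 3); since 5 ∣ 15, reducing mod 5 gives k ≡ 7 ≡ 2 (mod 5).

Converse. If k ≡ 1 (mod 3) and k ≡ 2 (mod 5), then by the Chinese remainder theorem k ≡ 7 (mod 15). This is exactly k ≡ 7 (mod 15).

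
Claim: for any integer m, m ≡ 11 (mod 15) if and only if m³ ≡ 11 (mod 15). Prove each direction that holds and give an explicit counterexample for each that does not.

Both implications hold.

(←) Suppose m³ ≡ 11 (mod 15). The only residue r in {0, …, 14} with r³ ≡ 11 (mod 15) is r = 11, so m ≡ 11 (mod 15).

(→) Suppose m ≡ 11 (mod 15). Write m = 15j + 11. Then (15j + 11)³ = 3375j³ + 7425j² + 5445j + 1331 = 15(225j³ + 495j² + 363j + 88) + 11, so m³ ≡ 11 (mod 15).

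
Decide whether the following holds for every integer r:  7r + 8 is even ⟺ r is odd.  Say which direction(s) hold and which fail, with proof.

Both directions fail.

Forward direction. This fails: r = 2 gives 7r + 8 = 22, which is even, but 2 is even, not odd.

Converse. This also fails: r = 5 is odd, but 7r + 8 = 43 is odd, not even.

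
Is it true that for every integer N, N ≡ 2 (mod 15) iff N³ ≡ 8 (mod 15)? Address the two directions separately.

Equivalent; both directions hold.

Forward direction. Suppose N ≡ 2 (mod 15). Write N = 15j + 2. Then (15j + 2)³ = 3375j³ + 1350j² + 180j + 8 = 15(225j³ + 90j² + 12j) + 8, so N³ ≡ 8 (mod 15).

Converse. Suppose N³ ≡ 8 (mod 15). The only residue r in {0, …, 14} with r³ ≡ 8 (mod 15) is r = 2, so N ≡ 2 (mod 15).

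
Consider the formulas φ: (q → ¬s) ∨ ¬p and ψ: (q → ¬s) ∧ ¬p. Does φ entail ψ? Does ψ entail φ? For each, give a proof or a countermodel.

(⟹) This fails. Under s = F, p = T, q = F, the left side is true but the right side is false.

(⟸) Assume the antecedent. If s is true, the antecedent forces (s = T, p = F, q = F), and (q → ¬s) ∨ ¬p holds there. If s is false, (q → ¬s) ∨ ¬p reduces to true regardless of the other variables. Either way (q → ¬s) ∨ ¬p holds.

(⇒) fails; (⇐) holds.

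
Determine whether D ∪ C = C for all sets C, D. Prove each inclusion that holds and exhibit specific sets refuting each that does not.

The sets are not equal: only the reverse inclusion holds.

Forward inclusion. This inclusion fails. Take C = ∅, D = {1}; then 1 ∈ D ∪ C but 1 ∉ C.

Reverse inclusion. Let x ∈ C. Then either x ∈ C and x ∉ D; or x ∈ C ∩ D. In each case x ∈ D ∪ C, so C ⊆ D ∪ C.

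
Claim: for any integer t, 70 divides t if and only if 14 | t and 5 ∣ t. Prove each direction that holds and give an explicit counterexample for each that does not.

Both directions hold; the statement is true.

(←) Suppose 14 ∣ t and 5 ∣ t. Any common multiple of 14 and 5 is a multiple of their lcm; here gcd(14, 5) = 1, so lcm(14, 5) = 14·5 = 70, so 70 ∣ t.

(→) If 70 ∣ t, write t = 70q. Since 70 = 5·14, t = 14·(5q), so 14 ∣ t; and since 70 = 14·5, t = 5·(14q), so 5 ∣ t.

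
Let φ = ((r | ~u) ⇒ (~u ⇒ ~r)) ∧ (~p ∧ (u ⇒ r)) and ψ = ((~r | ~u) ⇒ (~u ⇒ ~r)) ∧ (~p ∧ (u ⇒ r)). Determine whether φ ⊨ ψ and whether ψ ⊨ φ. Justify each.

(⇒) Assume the antecedent. If p is true, the antecedent cannot hold. If p is false, the antecedent forces (p = F, r = F, u = F) or (p = F, r = T, u = T), and the consequent holds there. Either way the consequent holds.

(⇐) Assume the antecedent. If p is true, the antecedent cannot hold. If p is false, the antecedent forces (p = F, r = F, u = F) or (p = F, r = T, u = T), and the consequent holds there. Either way the consequent holds.

Both directions hold; the statement is true.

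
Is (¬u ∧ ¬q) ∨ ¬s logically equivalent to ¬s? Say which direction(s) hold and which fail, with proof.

[⇒] This fails. Under u = F, q = F, s = T, the left side is true but the right side is false.

[⇐] Assume the antecedent. If u is true, the antecedent forces (u = T, q = F, s = F) or (u = T, q = T, s = F), and (¬u ∧ ¬q) ∨ ¬s holds there. If u is false, the antecedent forces (u = F, q = F, s = F) or (u = F, q = T, s = F), and (¬u ∧ ¬q) ∨ ¬s holds there. Either way (¬u ∧ ¬q) ∨ ¬s holds.

Only the reverse direction holds.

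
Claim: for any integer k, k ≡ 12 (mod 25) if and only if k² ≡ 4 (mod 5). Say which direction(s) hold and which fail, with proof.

(⟹) Suppose k ≡ 12 (mod 25). Then k² ≡ 12² = 144 (mod 25), and since 5 ∣ 25, also k² ≡ 4 (mod 5).

(⟸) This fails: take k = 2. Then 2² = 4 ≡ 4 (mod 5), yet 2 ≡ 2 (mod 25), not 12.

(⇒) holds; (⇐) fails.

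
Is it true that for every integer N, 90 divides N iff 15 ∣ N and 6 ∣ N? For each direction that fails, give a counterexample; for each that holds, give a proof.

(⟹) If 90 ∣ N, write N = 90q. Since 90 = 6·15, N = 15·(6q), so 15 ∣ N; and since 90 = 15·6, N = 6·(15q), so 6 ∣ N.

(⟸) This fails: take N = 30. Both 15 ∣ 30 and 6 ∣ 30, yet 30 is not a multiple of 90 (since 30 = 0·90 + 30), so 90 ∤ 30.

Only the forward direction holds.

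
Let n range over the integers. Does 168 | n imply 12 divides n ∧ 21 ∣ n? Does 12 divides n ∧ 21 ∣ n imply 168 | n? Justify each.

[⇒] If 168 ∣ n, write n = 168q. Since 168 = 14·12, n = 12·(14q), so 12 ∣ n; and since 168 = 8·21, n = 21·(8q), so 21 ∣ n.

[⇐] This fails: take n = 84. Both 12 ∣ 84 and 21 ∣ 84, yet 84 is not a multiple of 168 (since 84 = 0·168 + 84), so 168 ∤ 84.

Not equivalent: only (⇒) holds.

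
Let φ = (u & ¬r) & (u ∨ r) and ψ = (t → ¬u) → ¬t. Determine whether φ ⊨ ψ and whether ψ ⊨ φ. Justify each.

(⟹) Assume the antecedent. If r is true, the antecedent cannot hold. If r is false, the antecedent forces (r = F, u = T, t = F) or (r = F, u = T, t = T), and (t → ¬u) → ¬t holds there. Either way (t → ¬u) → ¬t holds.

(⟸) This fails. Under r = F, u = F, t = F, the left side is false but the right side is true.

Only the forward direction holds.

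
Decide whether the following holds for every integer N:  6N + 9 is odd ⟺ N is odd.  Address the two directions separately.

Not equivalent: only (⇐) holds.

[⇒] This fails: take N = 2. Then 6N + 9 = 21, which is odd, yet N = 2 is even, not odd.

[⇐] Suppose N is odd. Since 6 is even, 6N is even for every N, so 6N + 9 has the same parity as 9, which is odd. Hence 6N + 9 is odd.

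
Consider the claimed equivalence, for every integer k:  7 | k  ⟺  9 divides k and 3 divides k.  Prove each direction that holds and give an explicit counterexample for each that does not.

Neither direction holds.

(⇒) This fails: take k = 7. Certainly 7 ∣ 7, but 9 ∤ 7.

(⇐) This fails: take k = 9. Both 9 ∣ 9 and 3 ∣ 9, yet 9 is not a multiple of 7 (since 9 = 1·7 + 2), so 7 ∤ 9.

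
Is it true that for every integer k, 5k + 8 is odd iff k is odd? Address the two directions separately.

Equivalent; both directions hold.

[⇐] Suppose k is odd; write k = 2j + 1. Then 5k + 8 = 5·(2j + 1) + 8 = 2·5j + 13, which is odd.

[⇒] Suppose 5k + 8 is odd. Since 5 is odd, 5k and k have the same parity, so 5k + 8 ≡ k + 8 (mod 2). As 8 is even, 5k + 8 is odd exactly when k is odd. Thus k is odd.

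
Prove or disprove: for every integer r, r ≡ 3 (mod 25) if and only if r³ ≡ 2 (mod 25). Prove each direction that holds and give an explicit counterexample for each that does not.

Equivalent; both directions hold.

[⇒] Suppose r ≡ 3 (mod 25). Write r = 25j + 3. Then (25j + 3)³ = 15625j³ + 5625j² + 675j + 27 = 25(625j³ + 225j² + 27j + 1) + 2, so r³ ≡ 2 (mod 25).

[⇐] Conversely, suppose r³ ≡ 2 (mod 25). The only residue r in {0, …, 24} with r³ ≡ 2 (mod 25) is r = 3, so r ≡ 3 (mod 25).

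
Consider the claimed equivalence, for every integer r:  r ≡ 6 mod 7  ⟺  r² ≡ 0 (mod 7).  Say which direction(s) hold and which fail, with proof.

Neither implication holds.

(⟹) This fails: take r = 6. Then 6 ≡ 6 (mod 7), but 6² = 36 ≡ 1 (mod 7), not 0.

(⟸) This fails: take r = 0. Then 0² = 0 ≡ 0 (mod 7), yet 0 ≡ 0 (mod 7), not 6.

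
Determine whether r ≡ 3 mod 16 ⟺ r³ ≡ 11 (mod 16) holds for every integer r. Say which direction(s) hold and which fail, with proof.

Both implications hold.

(→) Suppose r ≡ 3 mod 16. Write r = 16j + 3. Then (16j + 3)³ = 4096j³ + 2304j² + 432j + 27 = 16(256j³ + 144j² + 27j + 1) + 11, so r³ ≡ 11 (mod 16).

(←) Conversely, suppose r³ ≡ 11 (mod 16). The only residue r in {0, …, 15} with r³ ≡ 11 (mod 16) is r = 3, so r ≡ 3 (mod 16).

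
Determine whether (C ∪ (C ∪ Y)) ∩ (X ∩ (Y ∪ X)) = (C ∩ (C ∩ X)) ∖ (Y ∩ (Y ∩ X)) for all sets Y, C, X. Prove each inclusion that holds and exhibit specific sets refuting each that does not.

(⊆) fails; (⊇) holds.

Forward inclusion. This inclusion fails. Take Y = {1}, C = ∅, X = {1}; then 1 ∈ (C ∪ (C ∪ Y)) ∩ (X ∩ (Y ∪ X)) but 1 ∉ (C ∩ (C ∩ X)) ∖ (Y ∩ (Y ∩ X)).

Reverse inclusion. Let x ∈ (C ∩ (C ∩ X)) ∖ (Y ∩ (Y ∩ X)). Then x ∈ C ∩ X and x ∉ Y, from which x ∈ (C ∪ (C ∪ Y)) ∩ (X ∩ (Y ∪ X)).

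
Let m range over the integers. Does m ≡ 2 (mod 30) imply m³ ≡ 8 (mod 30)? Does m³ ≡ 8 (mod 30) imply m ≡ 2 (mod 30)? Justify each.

(⟹) Suppose m ≡ 2 (mod 30). Write m = 30j + 2. Then (30j + 2)³ = 27000j³ + 5400j² + 360j + 8 = 30(900j³ + 180j² + 12j) + 8, so m³ ≡ 8 (mod 30).

(⟸) Conversely, suppose m³ ≡ 8 (mod 30). The only residue r in {0, …, 29} with r³ ≡ 8 (mod 30) is r = 2, so m ≡ 2 (mod 30).

The biconditional holds.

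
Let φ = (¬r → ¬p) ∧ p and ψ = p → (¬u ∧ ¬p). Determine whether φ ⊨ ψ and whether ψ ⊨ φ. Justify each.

Forward direction. This fails. Under u = F, p = T, r = T, the left side is true but the right side is false.

Converse. This fails. Under u = F, p = F, r = F, the left side is false but the right side is true.

(⇒) fails and (⇐) fails.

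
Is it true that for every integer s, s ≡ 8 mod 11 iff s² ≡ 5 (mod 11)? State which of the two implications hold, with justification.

(⇒) fails and (⇐) fails.

(⟹) This fails: take s = 8. Then 8 ≡ 8 (mod 11), but 8² = 64 ≡ 9 (mod 11), not 5.

(⟸) This fails: take s = 4. Then 4² = 16 ≡ 5 (mod 11), yet 4 ≡ 4 (mod 11), not 8.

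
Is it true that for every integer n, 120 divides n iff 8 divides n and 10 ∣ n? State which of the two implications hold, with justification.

Converse. This fails: take n = 40. Both 8 ∣ 40 and 10 ∣ 40, yet 40 is not a multiple of 120 (since 40 = 0·120 + 40), so 120 ∤ 40.

Forward direction. If 120 ∣ n, write n = 120q. Since 120 = 15·8, n = 8·(15q), so 8 ∣ n; and since 120 = 12·10, n = 10·(12q), so 10 ∣ n.

Not equivalent: only (⇒) holds.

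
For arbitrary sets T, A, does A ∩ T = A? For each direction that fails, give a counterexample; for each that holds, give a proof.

(⊆) holds; (⊇) fails.

Forward inclusion. Let x ∈ A ∩ T. Then x ∈ T ∩ A, from which x ∈ A.

Reverse inclusion. This inclusion fails. Take T = ∅, A = {1}; then 1 ∈ A but 1 ∉ A ∩ T.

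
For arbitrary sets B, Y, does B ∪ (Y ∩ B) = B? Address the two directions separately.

(⊇) Let x ∈ B. Then either x ∈ B and x ∉ Y; or x ∈ B ∩ Y. In each case x ∈ B ∪ (Y ∩ B), so B ⊆ B ∪ (Y ∩ B).

(⊆) Let x ∈ B ∪ (Y ∩ B). Then either x ∈ B and x ∉ Y; or x ∈ B ∩ Y. In each case x ∈ B, so B ∪ (Y ∩ B) ⊆ B.

Both inclusions hold; the sets are equal.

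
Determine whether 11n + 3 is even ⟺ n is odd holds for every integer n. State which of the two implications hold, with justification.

Equivalent; both directions hold.

(⇐) Suppose n is odd; write n = 2j + 1. Then 11n + 3 = 11·(2j + 1) + 3 = 2·11j + 14, which is even.

(⇒) Suppose 11n + 3 is even. Since 11 is odd, 11n and n have the same parity, so 11n + 3 ≡ n + 3 (mod 2). As 3 is odd, 11n + 3 is even exactly when n is odd. Thus n is odd.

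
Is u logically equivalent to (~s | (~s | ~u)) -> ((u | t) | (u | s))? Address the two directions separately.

[⇒] Assume the antecedent. If u is true, the consequent reduces to true regardless of the other variables. If u is false, the antecedent cannot hold. Either way the consequent holds.

[⇐] This fails. Under u = F, t = T, s = F, the left side is false but the right side is true.

Not equivalent: only (⇒) holds.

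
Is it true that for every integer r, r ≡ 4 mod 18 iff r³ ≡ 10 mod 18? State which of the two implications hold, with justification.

(⟹) Suppose r ≡ 4 mod 18. Write r = 18j + 4. Then (18j + 4)³ = 5832j³ + 3888j² + 864j + 64 = 18(324j³ + 216j² + 48j + 3) + 10, so r³ ≡ 10 (mod 18).

(⟸) This fails: take r = 10. Then 10³ = 1000 ≡ 10 (mod 18), yet 10 ≡ 10 (mod 18), not 4.

Not equivalent: only (⇒) holds.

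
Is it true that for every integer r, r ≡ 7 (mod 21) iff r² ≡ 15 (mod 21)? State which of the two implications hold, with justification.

(⇒) fails and (⇐) fails.

Forward direction. This fails: take r = 7. Then 7 ≡ 7 (mod 21), but 7² = 49 ≡ 7 (mod 21), not 15.

Converse. This fails: take r = 6. Then 6² = 36 ≡ 15 (mod 21), yet 6 ≡ 6 (mod 21), not 7.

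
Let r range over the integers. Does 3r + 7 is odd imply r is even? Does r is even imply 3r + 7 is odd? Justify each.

(←) Suppose r is even; write r = 2j. Then 3r + 7 = 3·(2j) + 7 = 2·3j + 7, which is odd.

(→) Suppose 3r + 7 is odd. Since 3 is odd, 3r and r have the same parity, so 3r + 7 ≡ r + 7 (mod 2). As 7 is odd, 3r + 7 is odd exactly when r is even. Thus r is even.

Both directions hold; the statement is true.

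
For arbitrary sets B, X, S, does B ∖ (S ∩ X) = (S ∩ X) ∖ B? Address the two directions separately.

(⊆) This inclusion fails. Take B = {1}, X = ∅, S = ∅; then 1 ∈ B ∖ (S ∩ X) but 1 ∉ (S ∩ X) ∖ B.

(⊇) This inclusion fails. Take B = ∅, X = {1}, S = {1}; then 1 ∈ (S ∩ X) ∖ B but 1 ∉ B ∖ (S ∩ X).

Neither inclusion holds.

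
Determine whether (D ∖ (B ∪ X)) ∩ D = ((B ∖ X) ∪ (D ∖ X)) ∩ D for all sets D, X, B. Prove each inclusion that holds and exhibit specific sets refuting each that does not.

The sets are not equal: only the forward inclusion holds.

(⟸) This inclusion fails. Take D = {1}, X = ∅, B = {1}; then 1 ∈ ((B ∖ X) ∪ (D ∖ X)) ∩ D but 1 ∉ (D ∖ (B ∪ X)) ∩ D.

(⟹) Let x ∈ (D ∖ (B ∪ X)) ∩ D. Then x ∈ D and x ∉ X, B, from which x ∈ ((B ∖ X) ∪ (D ∖ X)) ∩ D.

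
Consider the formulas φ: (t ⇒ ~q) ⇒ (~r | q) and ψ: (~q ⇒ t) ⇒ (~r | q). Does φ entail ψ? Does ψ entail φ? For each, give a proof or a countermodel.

Only the forward direction holds.

(⇒) Assume the antecedent. If q is true, (~q ⇒ t) ⇒ (~r | q) reduces to true regardless of the other variables. If q is false, the antecedent forces (t = F, q = F, r = F) or (t = T, q = F, r = F), and (~q ⇒ t) ⇒ (~r | q) holds there. Either way (~q ⇒ t) ⇒ (~r | q) holds.

(⇐) This fails. Under t = F, q = F, r = T, the left side is false but the right side is true.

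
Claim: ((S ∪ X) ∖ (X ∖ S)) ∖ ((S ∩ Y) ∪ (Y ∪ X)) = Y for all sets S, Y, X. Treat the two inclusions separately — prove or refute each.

Both inclusions fail.

(⟹) This inclusion fails. Take S = {1}, Y = ∅, X = ∅; then 1 ∈ ((S ∪ X) ∖ (X ∖ S)) ∖ ((S ∩ Y) ∪ (Y ∪ X)) but 1 ∉ Y.

(⟸) This inclusion fails. Take S = ∅, Y = {1}, X = ∅; then 1 ∈ Y but 1 ∉ ((S ∪ X) ∖ (X ∖ S)) ∖ ((S ∩ Y) ∪ (Y ∪ X)).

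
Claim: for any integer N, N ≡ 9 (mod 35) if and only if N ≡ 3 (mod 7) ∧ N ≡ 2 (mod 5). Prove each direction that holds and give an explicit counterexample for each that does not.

(⟹) This fails: N = 9 gives 9 ≡ 9 (mod 35) but 9 ≡ 2 (mod 7), so the conjunction on the right does not hold.

(⟸) This fails: N = 17 satisfies both congruences on the right (17 ≡ 3 mod 7 and 17 ≡ 2 mod 5) yet 17 ≡ 17 (mod 35), not 9.

Neither implication holds.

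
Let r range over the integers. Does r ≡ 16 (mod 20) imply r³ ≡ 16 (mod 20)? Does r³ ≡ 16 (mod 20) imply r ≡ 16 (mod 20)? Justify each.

(⇒) holds; (⇐) fails.

[⇒] Suppose r ≡ 16 (mod 20). Write r = 20j + 16. Then (20j + 16)³ = 8000j³ + 19200j² + 15360j + 4096 = 20(400j³ + 960j² + 768j + 204) + 16, so r³ ≡ 16 (mod 20).

[⇐] This fails: take r = 6. Then 6³ = 216 ≡ 16 (mod 20), yet 6 ≡ 6 (mod 20), not 16.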